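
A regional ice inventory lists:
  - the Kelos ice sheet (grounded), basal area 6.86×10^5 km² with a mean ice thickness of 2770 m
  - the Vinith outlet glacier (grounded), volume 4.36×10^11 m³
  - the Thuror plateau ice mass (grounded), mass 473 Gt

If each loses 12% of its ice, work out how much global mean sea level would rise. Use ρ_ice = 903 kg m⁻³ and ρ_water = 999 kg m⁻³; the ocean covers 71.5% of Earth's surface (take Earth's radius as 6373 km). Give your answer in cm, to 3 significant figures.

≈ 56.5 cm

Kelos: ice volume = 6.86×10^5 km² × 2770 m = 1.900×10^6 km³; 0.12 × 1.900×10^6 × (903/999) = 2.061×10^5 km³ of water.
Vinith: 0.12 × 4.36×10^11 m³ × (903/999) = 4.729×10^10 m³ of water.
Thuror: 0.12 × 473 Gt = 5.676×10^13 kg; dividing by ρ_w = 999 kg m⁻³ gives 5.682×10^10 m³ of water.
Total added water ≈ 2.062×10^14 m³ over 3.65×10^14 m² → Δh = 0.565 m = 56.5 cm.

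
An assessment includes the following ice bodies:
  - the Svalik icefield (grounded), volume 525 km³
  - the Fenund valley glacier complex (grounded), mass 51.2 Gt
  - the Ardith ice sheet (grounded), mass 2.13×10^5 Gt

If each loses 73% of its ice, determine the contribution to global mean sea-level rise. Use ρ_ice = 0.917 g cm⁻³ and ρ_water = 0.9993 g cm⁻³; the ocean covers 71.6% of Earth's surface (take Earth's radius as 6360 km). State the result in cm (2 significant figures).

Svalik: 0.73 × 525 km³ × (917/999.3) = 351.7 km³ of water.
Fenund: 0.73 × 51.2 Gt = 3.738×10^13 kg; dividing by ρ_w = 0.9993 g cm⁻³ = 999.3 kg m⁻³ gives 3.740×10^10 m³ of water.
Ardith: 0.73 × 2.13×10^5 Gt = 1.555×10^17 kg; dividing by ρ_w = 999.3 kg m⁻³ gives 1.556×10^14 m³ of water.
Total added water ≈ 1.560×10^14 m³ over 3.64×10^14 m² → Δh = 0.429 m = 43 cm.

≈ 43 cm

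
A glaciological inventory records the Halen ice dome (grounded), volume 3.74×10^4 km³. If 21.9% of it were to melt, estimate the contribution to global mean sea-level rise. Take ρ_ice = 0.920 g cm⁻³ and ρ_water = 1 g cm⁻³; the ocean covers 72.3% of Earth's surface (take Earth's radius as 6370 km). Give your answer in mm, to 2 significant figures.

≈ 20 mm

Halen: 0.219 × 3.74×10^4 km³ × (920/1000) = 7535 km³ of water.
Spread over 3.69×10^14 m² of ocean, Δh = 7.535×10^12 / 3.69×10^14 = 0.0204 m = 20 mm.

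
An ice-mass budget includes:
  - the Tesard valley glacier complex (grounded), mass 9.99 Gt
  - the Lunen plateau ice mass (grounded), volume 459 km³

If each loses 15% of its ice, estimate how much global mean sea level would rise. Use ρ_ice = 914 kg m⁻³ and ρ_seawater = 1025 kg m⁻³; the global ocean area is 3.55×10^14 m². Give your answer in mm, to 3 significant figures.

Tesard: 0.15 × 9.99 Gt = 1.498×10^12 kg; dividing by ρ_w = 1025 kg m⁻³ gives 1.462×10^9 m³ of water.
Lunen: 0.15 × 459 km³ × (914/1025) = 61.39 km³ of water.
Total added water ≈ 6.286×10^10 m³ over 3.55×10^14 m² → Δh = 1.77×10^-4 m = 0.177 mm.

≈ 0.177 mm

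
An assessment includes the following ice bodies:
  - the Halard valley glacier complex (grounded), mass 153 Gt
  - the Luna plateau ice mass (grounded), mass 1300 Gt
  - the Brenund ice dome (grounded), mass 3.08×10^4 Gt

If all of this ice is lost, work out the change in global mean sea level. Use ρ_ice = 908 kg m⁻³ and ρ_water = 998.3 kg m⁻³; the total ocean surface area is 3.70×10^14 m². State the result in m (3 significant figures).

≈ 0.0873 m

Halard: 153 Gt = 1.530×10^14 kg; dividing by ρ_w = 998.3 kg m⁻³ gives 1.533×10^11 m³ of water.
Luna: 1300 Gt = 1.300×10^15 kg; dividing by ρ_w = 998.3 kg m⁻³ gives 1.302×10^12 m³ of water.
Brenund: 3.08×10^4 Gt = 3.080×10^16 kg; dividing by ρ_w = 998.3 kg m⁻³ gives 3.085×10^13 m³ of water.
Total added water ≈ 3.231×10^13 m³ over 3.70×10^14 m² → Δh = 0.0873 m.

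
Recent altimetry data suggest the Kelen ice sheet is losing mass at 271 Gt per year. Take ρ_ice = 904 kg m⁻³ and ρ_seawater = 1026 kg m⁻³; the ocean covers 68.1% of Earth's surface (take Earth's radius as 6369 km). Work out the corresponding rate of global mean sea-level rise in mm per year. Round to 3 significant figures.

ρ_w = 1026 kg m⁻³. Annual water volume added = 271 Gt / ρ_w = 2.710×10^14 kg / 1026 kg m⁻³ = 2.641×10^11 m³.
Δh per year = 2.641×10^11 / 3.47×10^14 = 7.61×10^-4 m = 0.761 mm.

≈ 0.761 mm/yr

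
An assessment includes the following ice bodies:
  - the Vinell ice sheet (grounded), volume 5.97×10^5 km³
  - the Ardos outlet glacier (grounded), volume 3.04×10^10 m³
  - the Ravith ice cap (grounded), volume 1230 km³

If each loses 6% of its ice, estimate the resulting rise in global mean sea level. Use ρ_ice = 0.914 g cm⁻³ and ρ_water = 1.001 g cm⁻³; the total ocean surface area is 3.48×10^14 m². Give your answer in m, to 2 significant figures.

≈ 0.094 m

Vinell: 0.06 × 5.97×10^5 km³ × (914/1001) = 3.271×10^4 km³ of water.
Ardos: 0.06 × 3.04×10^10 m³ × (914/1001) = 1.665×10^9 m³ of water.
Ravith: 0.06 × 1230 km³ × (914/1001) = 67.39 km³ of water.
Total added water ≈ 3.278×10^13 m³ over 3.48×10^14 m² → Δh = 0.0942 m.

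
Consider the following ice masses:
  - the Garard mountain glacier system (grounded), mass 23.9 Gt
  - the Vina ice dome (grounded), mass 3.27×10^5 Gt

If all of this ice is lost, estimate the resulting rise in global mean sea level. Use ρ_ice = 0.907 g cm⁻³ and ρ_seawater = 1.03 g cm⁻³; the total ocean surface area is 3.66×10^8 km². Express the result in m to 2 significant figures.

≈ 0.87 m

Garard: 23.9 Gt = 2.390×10^13 kg; dividing by ρ_w = 1.03 g cm⁻³ = 1030 kg m⁻³ gives 2.320×10^10 m³ of water.
Vina: 3.27×10^5 Gt = 3.270×10^17 kg; dividing by ρ_w = 1030 kg m⁻³ gives 3.175×10^14 m³ of water.
Total added water ≈ 3.175×10^14 m³ over 3.66×10^14 m² → Δh = 0.867 m.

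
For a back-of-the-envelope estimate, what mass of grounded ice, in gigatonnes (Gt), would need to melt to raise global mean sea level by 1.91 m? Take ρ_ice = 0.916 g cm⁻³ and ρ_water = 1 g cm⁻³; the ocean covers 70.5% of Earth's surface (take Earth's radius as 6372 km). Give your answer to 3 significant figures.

Required water volume = Δh × A = 1.91 m × 3.60×10^14 m² = 6.870×10^14 m³.
ρ_w = 1 g cm⁻³ = 1000 kg m⁻³, so the mass of water = 6.870×10^14 m³ × 1000 kg m⁻³ = 6.870×10^17 kg = 6.87×10^5 Gt (and the same mass of ice, by conservation).

≈ 6.87×10^5 Gt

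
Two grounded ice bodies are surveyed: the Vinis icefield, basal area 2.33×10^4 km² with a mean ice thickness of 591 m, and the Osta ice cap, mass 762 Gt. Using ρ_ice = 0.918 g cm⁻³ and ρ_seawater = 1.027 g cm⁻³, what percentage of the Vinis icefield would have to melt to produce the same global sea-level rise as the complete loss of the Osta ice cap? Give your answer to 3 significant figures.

≈ 6.03 %

Equal sea-level rise means equal mass of meltwater, i.e. equal mass of ice lost.
Ice mass of Osta: 7.620×10^14 kg; ice mass of Vinis: 1.264×10^16 kg.
Fraction required = 7.620×10^14 / 1.264×10^16 = 0.0603 → 6.03 %.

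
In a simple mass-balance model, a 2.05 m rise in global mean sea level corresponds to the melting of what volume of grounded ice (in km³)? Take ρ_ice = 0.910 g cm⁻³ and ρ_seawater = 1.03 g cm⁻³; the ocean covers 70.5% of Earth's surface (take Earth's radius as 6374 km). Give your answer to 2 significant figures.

≈ 8.4×10^5 km³

Required water volume = Δh × A = 2.05 m × 3.60×10^14 m² = 7.379×10^14 m³ = 7.379×10^5 km³.
Ice volume = water volume × ρ_w/ρ_ice = 7.379×10^5 × 1030/910 = 8.4×10^5 km³.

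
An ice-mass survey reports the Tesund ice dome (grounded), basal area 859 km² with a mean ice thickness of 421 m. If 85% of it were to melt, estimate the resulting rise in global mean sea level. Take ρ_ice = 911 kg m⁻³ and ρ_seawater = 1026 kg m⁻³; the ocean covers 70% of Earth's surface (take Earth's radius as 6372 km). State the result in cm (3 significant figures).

≈ 0.0764 cm

Tesund: ice volume = 859 km² × 421 m = 361.6 km³; 0.85 × 361.6 × (911/1026) = 272.9 km³ of water.
Spread over 3.57×10^14 m² of ocean, Δh = 2.729×10^11 / 3.57×10^14 = 7.64×10^-4 m = 0.0764 cm.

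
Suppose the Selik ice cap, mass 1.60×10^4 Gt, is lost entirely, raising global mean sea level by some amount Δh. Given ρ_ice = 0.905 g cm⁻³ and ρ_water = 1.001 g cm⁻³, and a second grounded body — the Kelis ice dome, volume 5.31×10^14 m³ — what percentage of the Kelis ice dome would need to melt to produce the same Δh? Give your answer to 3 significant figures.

Equal sea-level rise means equal mass of meltwater, i.e. equal mass of ice lost.
Ice mass of Selik: 1.600×10^16 kg; ice mass of Kelis: 4.806×10^17 kg.
Fraction required = 1.600×10^16 / 4.806×10^17 = 0.0333 → 3.33 %.

≈ 3.33 %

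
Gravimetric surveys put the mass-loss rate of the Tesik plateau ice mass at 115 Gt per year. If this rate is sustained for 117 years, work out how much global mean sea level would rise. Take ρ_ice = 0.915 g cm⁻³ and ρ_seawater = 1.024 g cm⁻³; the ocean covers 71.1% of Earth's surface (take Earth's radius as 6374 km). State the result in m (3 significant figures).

Total mass lost = 115 Gt/yr × 117 yr = 1.346×10^4 Gt = 1.346×10^16 kg.
ρ_w = 1.024 g cm⁻³ = 1024 kg m⁻³, so water volume = 1.346×10^16 / 1024 = 1.314×10^13 m³.
Δh = 1.314×10^13 / 3.63×10^14 = 0.0362 m.

≈ 0.0362 m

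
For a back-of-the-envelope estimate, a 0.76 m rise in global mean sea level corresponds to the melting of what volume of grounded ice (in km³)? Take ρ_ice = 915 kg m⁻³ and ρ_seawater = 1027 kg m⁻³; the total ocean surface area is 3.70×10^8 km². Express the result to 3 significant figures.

Required water volume = Δh × A = 0.76 m × 3.70×10^14 m² = 2.812×10^14 m³ = 2.812×10^5 km³.
Ice volume = water volume × ρ_w/ρ_ice = 2.812×10^5 × 1027/915 = 3.16×10^5 km³.

≈ 3.16×10^5 km³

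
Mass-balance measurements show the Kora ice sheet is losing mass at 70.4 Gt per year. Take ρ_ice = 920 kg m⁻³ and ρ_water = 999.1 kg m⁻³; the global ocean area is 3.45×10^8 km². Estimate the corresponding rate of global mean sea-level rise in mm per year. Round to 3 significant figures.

ρ_w = 999.1 kg m⁻³. Annual water volume added = 70.4 Gt / ρ_w = 7.040×10^13 kg / 999.1 kg m⁻³ = 7.046×10^10 m³.
Δh per year = 7.046×10^10 / 3.45×10^14 = 2.04×10^-4 m = 0.204 mm.

≈ 0.204 mm/yr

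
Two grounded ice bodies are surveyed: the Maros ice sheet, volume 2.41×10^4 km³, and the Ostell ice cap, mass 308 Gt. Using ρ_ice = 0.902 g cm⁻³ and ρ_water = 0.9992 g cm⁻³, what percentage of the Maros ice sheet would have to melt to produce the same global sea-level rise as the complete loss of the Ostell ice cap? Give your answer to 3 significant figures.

Equal sea-level rise means equal mass of meltwater, i.e. equal mass of ice lost.
Ice mass of Ostell: 3.080×10^14 kg; ice mass of Maros: 2.174×10^16 kg.
Fraction required = 3.080×10^14 / 2.174×10^16 = 0.0142 → 1.42 %.

≈ 1.42 %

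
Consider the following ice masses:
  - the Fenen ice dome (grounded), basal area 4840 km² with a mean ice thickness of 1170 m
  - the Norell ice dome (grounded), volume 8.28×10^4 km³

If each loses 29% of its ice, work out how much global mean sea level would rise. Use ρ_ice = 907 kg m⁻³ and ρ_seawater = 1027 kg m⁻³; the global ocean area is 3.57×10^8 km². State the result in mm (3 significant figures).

≈ 63.5 mm

Fenen: ice volume = 4840 km² × 1170 m = 5663 km³; 0.29 × 5663 × (907/1027) = 1450 km³ of water.
Norell: 0.29 × 8.28×10^4 km³ × (907/1027) = 2.121×10^4 km³ of water.
Total added water ≈ 2.266×10^13 m³ over 3.57×10^14 m² → Δh = 0.0635 m = 63.5 mm.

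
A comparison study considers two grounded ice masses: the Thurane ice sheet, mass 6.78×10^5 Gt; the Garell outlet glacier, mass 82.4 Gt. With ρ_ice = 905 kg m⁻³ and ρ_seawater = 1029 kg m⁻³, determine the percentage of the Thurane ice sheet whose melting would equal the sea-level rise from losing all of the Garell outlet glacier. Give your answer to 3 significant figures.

Equal sea-level rise means equal mass of meltwater, i.e. equal mass of ice lost.
Ice mass of Garell: 8.240×10^13 kg; ice mass of Thurane: 6.780×10^17 kg.
Fraction required = 8.240×10^13 / 6.780×10^17 = 1.22×10^-4 → 0.0122 %.

≈ 0.0122 %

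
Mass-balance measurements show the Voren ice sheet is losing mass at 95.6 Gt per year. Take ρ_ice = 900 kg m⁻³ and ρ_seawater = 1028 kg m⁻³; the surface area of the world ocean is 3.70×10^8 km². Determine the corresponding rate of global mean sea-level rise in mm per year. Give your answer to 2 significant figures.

≈ 0.25 mm/yr

ρ_w = 1028 kg m⁻³. Annual water volume added = 95.6 Gt / ρ_w = 9.560×10^13 kg / 1028 kg m⁻³ = 9.300×10^10 m³.
Δh per year = 9.300×10^10 / 3.70×10^14 = 2.51×10^-4 m = 0.25 mm.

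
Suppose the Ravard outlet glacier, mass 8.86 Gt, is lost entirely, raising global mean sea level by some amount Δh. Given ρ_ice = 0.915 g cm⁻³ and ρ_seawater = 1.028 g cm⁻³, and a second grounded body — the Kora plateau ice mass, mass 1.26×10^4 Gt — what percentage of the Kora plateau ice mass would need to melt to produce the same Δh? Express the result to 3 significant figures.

Equal sea-level rise means equal mass of meltwater, i.e. equal mass of ice lost.
Ice mass of Ravard: 8.860×10^12 kg; ice mass of Kora: 1.260×10^16 kg.
Fraction required = 8.860×10^12 / 1.260×10^16 = 7.03×10^-4 → 0.0703 %.

≈ 0.0703 %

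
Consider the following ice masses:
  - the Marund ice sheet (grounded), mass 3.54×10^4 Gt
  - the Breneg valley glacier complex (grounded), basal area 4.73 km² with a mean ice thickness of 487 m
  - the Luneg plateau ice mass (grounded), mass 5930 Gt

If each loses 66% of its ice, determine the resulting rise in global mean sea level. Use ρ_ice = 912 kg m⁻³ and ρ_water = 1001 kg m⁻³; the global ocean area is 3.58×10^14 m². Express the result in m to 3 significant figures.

Marund: 0.66 × 3.54×10^4 Gt = 2.336×10^16 kg; dividing by ρ_w = 1001 kg m⁻³ gives 2.334×10^13 m³ of water.
Breneg: ice volume = 4.73 km² × 487 m = 2.304 km³; 0.66 × 2.304 × (912/1001) = 1.385 km³ of water.
Luneg: 0.66 × 5930 Gt = 3.914×10^15 kg; dividing by ρ_w = 1001 kg m⁻³ gives 3.910×10^12 m³ of water.
Total added water ≈ 2.725×10^13 m³ over 3.58×10^14 m² → Δh = 0.0761 m.

≈ 0.0761 m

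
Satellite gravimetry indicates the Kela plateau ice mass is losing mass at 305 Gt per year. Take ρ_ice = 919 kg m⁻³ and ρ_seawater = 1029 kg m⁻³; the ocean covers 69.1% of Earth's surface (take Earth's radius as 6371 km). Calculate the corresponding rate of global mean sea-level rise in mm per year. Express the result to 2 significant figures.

≈ 0.84 mm/yr

ρ_w = 1029 kg m⁻³. Annual water volume added = 305 Gt / ρ_w = 3.050×10^14 kg / 1029 kg m⁻³ = 2.964×10^11 m³.
Δh per year = 2.964×10^11 / 3.52×10^14 = 8.41×10^-4 m = 0.84 mm.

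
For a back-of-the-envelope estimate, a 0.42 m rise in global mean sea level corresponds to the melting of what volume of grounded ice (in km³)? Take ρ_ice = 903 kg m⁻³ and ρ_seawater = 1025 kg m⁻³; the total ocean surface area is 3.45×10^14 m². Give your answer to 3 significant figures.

≈ 1.64×10^5 km³

Required water volume = Δh × A = 0.42 m × 3.45×10^14 m² = 1.449×10^14 m³ = 1.449×10^5 km³.
Ice volume = water volume × ρ_w/ρ_ice = 1.449×10^5 × 1025/903 = 1.64×10^5 km³.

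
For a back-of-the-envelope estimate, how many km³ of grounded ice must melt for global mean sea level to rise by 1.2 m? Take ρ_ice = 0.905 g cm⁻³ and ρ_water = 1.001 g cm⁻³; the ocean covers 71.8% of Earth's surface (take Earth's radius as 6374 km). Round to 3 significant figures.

≈ 4.87×10^5 km³

Required water volume = Δh × A = 1.2 m × 3.67×10^14 m² = 4.399×10^14 m³ = 4.399×10^5 km³.
Ice volume = water volume × ρ_w/ρ_ice = 4.399×10^5 × 1001/905 = 4.87×10^5 km³.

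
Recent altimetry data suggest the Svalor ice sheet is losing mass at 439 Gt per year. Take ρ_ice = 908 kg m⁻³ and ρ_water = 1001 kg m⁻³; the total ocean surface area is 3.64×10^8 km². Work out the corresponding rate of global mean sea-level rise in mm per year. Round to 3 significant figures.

ρ_w = 1001 kg m⁻³. Annual water volume added = 439 Gt / ρ_w = 4.390×10^14 kg / 1001 kg m⁻³ = 4.386×10^11 m³.
Δh per year = 4.386×10^11 / 3.64×10^14 = 1.20×10^-3 m = 1.20 mm.

≈ 1.20 mm/yr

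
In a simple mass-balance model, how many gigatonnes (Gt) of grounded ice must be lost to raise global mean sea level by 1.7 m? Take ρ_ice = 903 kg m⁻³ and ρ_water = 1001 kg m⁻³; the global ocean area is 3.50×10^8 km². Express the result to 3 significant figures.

Required water volume = Δh × A = 1.7 m × 3.50×10^14 m² = 5.950×10^14 m³.
ρ_w = 1001 kg m⁻³, so the mass of water = 5.950×10^14 m³ × 1001 kg m⁻³ = 5.956×10^17 kg = 5.96×10^5 Gt (and the same mass of ice, by conservation).

≈ 5.96×10^5 Gt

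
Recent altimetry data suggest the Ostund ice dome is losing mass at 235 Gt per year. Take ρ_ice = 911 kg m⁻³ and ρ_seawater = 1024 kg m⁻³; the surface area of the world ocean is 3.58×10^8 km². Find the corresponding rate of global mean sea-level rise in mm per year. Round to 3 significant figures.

≈ 0.641 mm/yr

ρ_w = 1024 kg m⁻³. Annual water volume added = 235 Gt / ρ_w = 2.350×10^14 kg / 1024 kg m⁻³ = 2.295×10^11 m³.
Δh per year = 2.295×10^11 / 3.58×10^14 = 6.41×10^-4 m = 0.641 mm.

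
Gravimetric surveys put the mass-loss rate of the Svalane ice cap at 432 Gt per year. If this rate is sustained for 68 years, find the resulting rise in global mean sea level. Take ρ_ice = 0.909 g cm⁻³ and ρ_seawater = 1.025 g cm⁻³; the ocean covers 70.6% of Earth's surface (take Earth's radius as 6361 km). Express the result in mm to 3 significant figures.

≈ 79.8 mm

Total mass lost = 432 Gt/yr × 68 yr = 2.938×10^4 Gt = 2.938×10^16 kg.
ρ_w = 1.025 g cm⁻³ = 1025 kg m⁻³, so water volume = 2.938×10^16 / 1025 = 2.866×10^13 m³.
Δh = 2.866×10^13 / 3.59×10^14 = 0.0798 m = 79.8 mm.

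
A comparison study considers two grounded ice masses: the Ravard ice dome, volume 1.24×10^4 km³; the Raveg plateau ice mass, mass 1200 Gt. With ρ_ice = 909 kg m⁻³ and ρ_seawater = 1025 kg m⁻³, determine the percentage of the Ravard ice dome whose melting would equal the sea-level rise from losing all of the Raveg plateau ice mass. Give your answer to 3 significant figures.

Equal sea-level rise means equal mass of meltwater, i.e. equal mass of ice lost.
Ice mass of Raveg: 1.200×10^15 kg; ice mass of Ravard: 1.127×10^16 kg.
Fraction required = 1.200×10^15 / 1.127×10^16 = 0.106 → 10.6 %.

≈ 10.6 %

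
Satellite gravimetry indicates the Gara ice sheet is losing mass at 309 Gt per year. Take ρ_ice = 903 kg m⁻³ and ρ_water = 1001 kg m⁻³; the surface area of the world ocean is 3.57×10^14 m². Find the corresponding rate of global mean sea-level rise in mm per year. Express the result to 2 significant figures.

ρ_w = 1001 kg m⁻³. Annual water volume added = 309 Gt / ρ_w = 3.090×10^14 kg / 1001 kg m⁻³ = 3.087×10^11 m³.
Δh per year = 3.087×10^11 / 3.57×10^14 = 8.65×10^-4 m = 0.86 mm.

≈ 0.86 mm/yr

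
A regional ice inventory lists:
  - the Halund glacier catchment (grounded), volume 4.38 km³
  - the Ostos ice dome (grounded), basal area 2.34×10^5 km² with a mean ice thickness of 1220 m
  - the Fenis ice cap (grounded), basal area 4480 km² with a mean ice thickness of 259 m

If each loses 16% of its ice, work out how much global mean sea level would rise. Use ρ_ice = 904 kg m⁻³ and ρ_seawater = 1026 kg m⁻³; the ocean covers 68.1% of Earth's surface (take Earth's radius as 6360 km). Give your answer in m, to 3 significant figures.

≈ 0.117 m

Halund: 0.16 × 4.38 km³ × (904/1026) = 0.6175 km³ of water.
Ostos: ice volume = 2.34×10^5 km² × 1220 m = 2.855×10^5 km³; 0.16 × 2.855×10^5 × (904/1026) = 4.025×10^4 km³ of water.
Fenis: ice volume = 4480 km² × 259 m = 1160 km³; 0.16 × 1160 × (904/1026) = 163.6 km³ of water.
Total added water ≈ 4.041×10^13 m³ over 3.46×10^14 m² → Δh = 0.117 m.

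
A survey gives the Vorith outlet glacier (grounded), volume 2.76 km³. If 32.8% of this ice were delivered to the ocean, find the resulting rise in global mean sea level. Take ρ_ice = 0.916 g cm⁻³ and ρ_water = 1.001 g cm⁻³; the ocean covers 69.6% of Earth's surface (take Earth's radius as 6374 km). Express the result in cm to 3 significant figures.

Vorith: 0.328 × 2.76 km³ × (916/1001) = 0.8284 km³ of water.
Spread over 3.55×10^14 m² of ocean, Δh = 8.284×10^8 / 3.55×10^14 = 2.33×10^-6 m = 2.33×10^-4 cm.

≈ 2.33×10^-4 cm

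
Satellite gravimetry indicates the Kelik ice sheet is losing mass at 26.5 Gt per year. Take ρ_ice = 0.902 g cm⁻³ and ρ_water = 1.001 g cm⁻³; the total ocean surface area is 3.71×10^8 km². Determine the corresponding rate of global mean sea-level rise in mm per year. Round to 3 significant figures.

ρ_w = 1.001 g cm⁻³ = 1001 kg m⁻³. Annual water volume added = 26.5 Gt / ρ_w = 2.650×10^13 kg / 1001 kg m⁻³ = 2.647×10^10 m³.
Δh per year = 2.647×10^10 / 3.71×10^14 = 7.14×10^-5 m = 0.0714 mm.

≈ 0.0714 mm/yr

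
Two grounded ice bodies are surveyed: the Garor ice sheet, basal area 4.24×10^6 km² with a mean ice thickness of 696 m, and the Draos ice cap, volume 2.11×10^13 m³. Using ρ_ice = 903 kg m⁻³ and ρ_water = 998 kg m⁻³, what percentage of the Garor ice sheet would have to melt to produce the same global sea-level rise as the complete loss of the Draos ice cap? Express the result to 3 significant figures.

≈ 0.715 %

Equal sea-level rise means equal mass of meltwater, i.e. equal mass of ice lost.
Ice mass of Draos: 1.905×10^16 kg; ice mass of Garor: 2.665×10^18 kg.
Fraction required = 1.905×10^16 / 2.665×10^18 = 7.15×10^-3 → 0.715 %.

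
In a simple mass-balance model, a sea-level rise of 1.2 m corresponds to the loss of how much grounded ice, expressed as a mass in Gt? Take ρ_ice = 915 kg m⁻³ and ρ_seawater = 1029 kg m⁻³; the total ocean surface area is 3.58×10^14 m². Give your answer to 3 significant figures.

≈ 4.42×10^5 Gt

Required water volume = Δh × A = 1.2 m × 3.58×10^14 m² = 4.296×10^14 m³.
ρ_w = 1029 kg m⁻³, so the mass of water = 4.296×10^14 m³ × 1029 kg m⁻³ = 4.421×10^17 kg = 4.42×10^5 Gt (and the same mass of ice, by conservation).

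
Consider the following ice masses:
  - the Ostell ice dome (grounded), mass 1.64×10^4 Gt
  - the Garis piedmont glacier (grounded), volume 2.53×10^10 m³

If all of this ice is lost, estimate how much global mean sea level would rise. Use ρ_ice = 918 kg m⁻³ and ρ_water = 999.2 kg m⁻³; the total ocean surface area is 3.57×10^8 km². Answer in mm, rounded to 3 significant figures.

Ostell: 1.64×10^4 Gt = 1.640×10^16 kg; dividing by ρ_w = 999.2 kg m⁻³ gives 1.641×10^13 m³ of water.
Garis: 2.53×10^10 m³ × (918/999.2) = 2.324×10^10 m³ of water.
Total added water ≈ 1.644×10^13 m³ over 3.57×10^14 m² → Δh = 0.0460 m = 46.0 mm.

≈ 46.0 mm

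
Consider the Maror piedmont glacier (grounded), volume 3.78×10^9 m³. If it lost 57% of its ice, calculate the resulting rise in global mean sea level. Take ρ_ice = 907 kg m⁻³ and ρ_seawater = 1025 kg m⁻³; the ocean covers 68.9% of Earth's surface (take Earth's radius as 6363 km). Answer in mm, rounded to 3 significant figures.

Maror: 0.57 × 3.78×10^9 m³ × (907/1025) = 1.907×10^9 m³ of water.
Spread over 3.51×10^14 m² of ocean, Δh = 1.907×10^9 / 3.51×10^14 = 5.44×10^-6 m = 5.44×10^-3 mm.

≈ 5.44×10^-3 mm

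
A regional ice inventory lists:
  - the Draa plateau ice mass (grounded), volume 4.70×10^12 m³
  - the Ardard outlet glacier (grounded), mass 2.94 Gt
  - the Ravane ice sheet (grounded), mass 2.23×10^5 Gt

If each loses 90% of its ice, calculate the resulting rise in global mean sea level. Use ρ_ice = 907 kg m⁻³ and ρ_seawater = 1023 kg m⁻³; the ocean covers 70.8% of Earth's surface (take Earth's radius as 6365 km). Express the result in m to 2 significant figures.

Draa: 0.9 × 4.70×10^12 m³ × (907/1023) = 3.750×10^12 m³ of water.
Ardard: 0.9 × 2.94 Gt = 2.646×10^12 kg; dividing by ρ_w = 1023 kg m⁻³ gives 2.587×10^9 m³ of water.
Ravane: 0.9 × 2.23×10^5 Gt = 2.007×10^17 kg; dividing by ρ_w = 1023 kg m⁻³ gives 1.962×10^14 m³ of water.
Total added water ≈ 1.999×10^14 m³ over 3.60×10^14 m² → Δh = 0.555 m.

≈ 0.55 m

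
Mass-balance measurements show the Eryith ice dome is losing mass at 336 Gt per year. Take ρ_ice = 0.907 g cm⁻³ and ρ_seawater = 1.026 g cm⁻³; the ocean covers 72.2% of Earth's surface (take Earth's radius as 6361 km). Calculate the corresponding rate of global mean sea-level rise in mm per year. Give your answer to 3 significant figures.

≈ 0.892 mm/yr

ρ_w = 1.026 g cm⁻³ = 1026 kg m⁻³. Annual water volume added = 336 Gt / ρ_w = 3.360×10^14 kg / 1026 kg m⁻³ = 3.275×10^11 m³.
Δh per year = 3.275×10^11 / 3.67×10^14 = 8.92×10^-4 m = 0.892 mm.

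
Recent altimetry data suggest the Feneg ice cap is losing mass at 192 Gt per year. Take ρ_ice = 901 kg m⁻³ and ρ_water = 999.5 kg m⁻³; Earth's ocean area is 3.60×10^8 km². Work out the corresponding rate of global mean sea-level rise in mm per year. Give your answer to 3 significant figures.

≈ 0.534 mm/yr

ρ_w = 999.5 kg m⁻³. Annual water volume added = 192 Gt / ρ_w = 1.920×10^14 kg / 999.5 kg m⁻³ = 1.921×10^11 m³.
Δh per year = 1.921×10^11 / 3.60×10^14 = 5.34×10^-4 m = 0.534 mm.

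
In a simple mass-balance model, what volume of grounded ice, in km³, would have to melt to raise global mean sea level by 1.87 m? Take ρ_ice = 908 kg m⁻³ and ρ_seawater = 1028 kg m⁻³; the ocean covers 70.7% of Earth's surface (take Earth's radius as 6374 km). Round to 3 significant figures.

≈ 7.64×10^5 km³

Required water volume = Δh × A = 1.87 m × 3.61×10^14 m² = 6.750×10^14 m³ = 6.750×10^5 km³.
Ice volume = water volume × ρ_w/ρ_ice = 6.750×10^5 × 1028/908 = 7.64×10^5 km³.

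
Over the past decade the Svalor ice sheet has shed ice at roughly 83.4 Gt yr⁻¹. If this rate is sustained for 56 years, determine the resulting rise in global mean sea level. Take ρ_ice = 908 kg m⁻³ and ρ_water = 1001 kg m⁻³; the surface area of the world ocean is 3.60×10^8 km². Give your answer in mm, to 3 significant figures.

Total mass lost = 83.4 Gt/yr × 56 yr = 4670 Gt = 4.670×10^15 kg.
ρ_w = 1001 kg m⁻³, so water volume = 4.670×10^15 / 1001 = 4.666×10^12 m³.
Δh = 4.666×10^12 / 3.60×10^14 = 0.0130 m = 13.0 mm.

≈ 13.0 mm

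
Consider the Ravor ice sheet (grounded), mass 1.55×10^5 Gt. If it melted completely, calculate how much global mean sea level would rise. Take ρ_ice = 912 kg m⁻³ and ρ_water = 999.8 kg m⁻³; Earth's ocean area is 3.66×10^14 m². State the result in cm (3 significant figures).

≈ 42.4 cm

Ravor: 1.55×10^5 Gt = 1.550×10^17 kg; dividing by ρ_w = 999.8 kg m⁻³ gives 1.550×10^14 m³ of water.
Spread over 3.66×10^14 m² of ocean, Δh = 1.550×10^14 / 3.66×10^14 = 0.424 m = 42.4 cm.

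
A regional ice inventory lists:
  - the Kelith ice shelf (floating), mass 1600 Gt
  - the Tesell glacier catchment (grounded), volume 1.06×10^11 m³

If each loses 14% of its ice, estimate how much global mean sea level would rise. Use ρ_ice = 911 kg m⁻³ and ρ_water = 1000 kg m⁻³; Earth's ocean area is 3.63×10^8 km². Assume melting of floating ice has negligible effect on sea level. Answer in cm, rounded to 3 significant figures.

≈ 3.72×10^-3 cm

The Kelith ice shelf is floating and already displaces its own weight of water, so its melt adds essentially nothing to sea level.
Tesell: 0.14 × 1.06×10^11 m³ × (911/1000) = 1.352×10^10 m³ of water.
Total added water ≈ 1.352×10^10 m³ over 3.63×10^14 m² → Δh = 3.72×10^-5 m = 3.72×10^-3 cm.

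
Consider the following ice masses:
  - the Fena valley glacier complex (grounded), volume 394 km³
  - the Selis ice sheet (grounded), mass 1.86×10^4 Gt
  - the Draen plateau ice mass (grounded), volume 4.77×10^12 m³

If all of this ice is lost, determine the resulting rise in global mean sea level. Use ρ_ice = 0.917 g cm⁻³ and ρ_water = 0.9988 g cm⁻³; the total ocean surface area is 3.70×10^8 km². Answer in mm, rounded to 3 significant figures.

≈ 63.1 mm

Fena: 394 km³ × (917/998.8) = 361.7 km³ of water.
Selis: 1.86×10^4 Gt = 1.860×10^16 kg; dividing by ρ_w = 0.9988 g cm⁻³ = 998.8 kg m⁻³ gives 1.862×10^13 m³ of water.
Draen: 4.77×10^12 m³ × (917/998.8) = 4.379×10^12 m³ of water.
Total added water ≈ 2.336×10^13 m³ over 3.70×10^14 m² → Δh = 0.0631 m = 63.1 mm.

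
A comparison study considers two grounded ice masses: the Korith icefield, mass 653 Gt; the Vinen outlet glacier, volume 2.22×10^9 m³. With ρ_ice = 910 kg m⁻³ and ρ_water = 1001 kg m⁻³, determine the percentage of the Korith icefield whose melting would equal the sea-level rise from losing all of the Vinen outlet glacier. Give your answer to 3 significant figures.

≈ 0.309 %

Equal sea-level rise means equal mass of meltwater, i.e. equal mass of ice lost.
Ice mass of Vinen: 2.020×10^12 kg; ice mass of Korith: 6.530×10^14 kg.
Fraction required = 2.020×10^12 / 6.530×10^14 = 3.09×10^-3 → 0.309 %.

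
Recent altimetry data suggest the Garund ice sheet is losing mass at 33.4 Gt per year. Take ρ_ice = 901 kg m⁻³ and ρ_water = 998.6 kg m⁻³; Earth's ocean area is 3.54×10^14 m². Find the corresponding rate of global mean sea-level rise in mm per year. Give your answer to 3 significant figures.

ρ_w = 998.6 kg m⁻³. Annual water volume added = 33.4 Gt / ρ_w = 3.340×10^13 kg / 998.6 kg m⁻³ = 3.345×10^10 m³.
Δh per year = 3.345×10^10 / 3.54×10^14 = 9.45×10^-5 m = 0.0945 mm.

≈ 0.0945 mm/yr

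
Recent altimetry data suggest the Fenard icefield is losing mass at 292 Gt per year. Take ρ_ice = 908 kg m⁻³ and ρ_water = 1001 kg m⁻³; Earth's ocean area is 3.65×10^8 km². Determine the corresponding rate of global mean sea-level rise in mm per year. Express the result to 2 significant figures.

≈ 0.80 mm/yr

ρ_w = 1001 kg m⁻³. Annual water volume added = 292 Gt / ρ_w = 2.920×10^14 kg / 1001 kg m⁻³ = 2.917×10^11 m³.
Δh per year = 2.917×10^11 / 3.65×10^14 = 7.99×10^-4 m = 0.80 mm.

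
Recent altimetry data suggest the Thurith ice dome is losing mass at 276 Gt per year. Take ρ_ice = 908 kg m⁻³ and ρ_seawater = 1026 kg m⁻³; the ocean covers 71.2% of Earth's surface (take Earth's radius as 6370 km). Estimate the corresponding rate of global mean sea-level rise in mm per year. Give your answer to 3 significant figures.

≈ 0.741 mm/yr

ρ_w = 1026 kg m⁻³. Annual water volume added = 276 Gt / ρ_w = 2.760×10^14 kg / 1026 kg m⁻³ = 2.690×10^11 m³.
Δh per year = 2.690×10^11 / 3.63×10^14 = 7.41×10^-4 m = 0.741 mm.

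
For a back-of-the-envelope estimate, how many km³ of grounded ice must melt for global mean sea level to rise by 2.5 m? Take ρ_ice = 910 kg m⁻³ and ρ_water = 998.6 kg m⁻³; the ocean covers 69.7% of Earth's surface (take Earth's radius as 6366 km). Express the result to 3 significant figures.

Required water volume = Δh × A = 2.5 m × 3.55×10^14 m² = 8.874×10^14 m³ = 8.874×10^5 km³.
Ice volume = water volume × ρ_w/ρ_ice = 8.874×10^5 × 998.6/910 = 9.74×10^5 km³.

≈ 9.74×10^5 km³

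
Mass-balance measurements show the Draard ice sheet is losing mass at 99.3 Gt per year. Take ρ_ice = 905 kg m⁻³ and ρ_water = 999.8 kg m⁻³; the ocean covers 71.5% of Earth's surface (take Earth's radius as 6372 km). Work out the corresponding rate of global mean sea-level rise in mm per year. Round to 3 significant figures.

ρ_w = 999.8 kg m⁻³. Annual water volume added = 99.3 Gt / ρ_w = 9.930×10^13 kg / 999.8 kg m⁻³ = 9.932×10^10 m³.
Δh per year = 9.932×10^10 / 3.65×10^14 = 2.72×10^-4 m = 0.272 mm.

≈ 0.272 mm/yr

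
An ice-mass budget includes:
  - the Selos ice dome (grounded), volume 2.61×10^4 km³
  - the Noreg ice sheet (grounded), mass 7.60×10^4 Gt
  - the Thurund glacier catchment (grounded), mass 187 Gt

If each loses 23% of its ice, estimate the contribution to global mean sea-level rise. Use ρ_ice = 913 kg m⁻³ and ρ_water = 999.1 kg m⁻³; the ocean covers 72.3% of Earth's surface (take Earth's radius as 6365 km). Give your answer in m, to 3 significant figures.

≈ 0.0626 m

Selos: 0.23 × 2.61×10^4 km³ × (913/999.1) = 5486 km³ of water.
Noreg: 0.23 × 7.60×10^4 Gt = 1.748×10^16 kg; dividing by ρ_w = 999.1 kg m⁻³ gives 1.750×10^13 m³ of water.
Thurund: 0.23 × 187 Gt = 4.301×10^13 kg; dividing by ρ_w = 999.1 kg m⁻³ gives 4.305×10^10 m³ of water.
Total added water ≈ 2.302×10^13 m³ over 3.68×10^14 m² → Δh = 0.0626 m.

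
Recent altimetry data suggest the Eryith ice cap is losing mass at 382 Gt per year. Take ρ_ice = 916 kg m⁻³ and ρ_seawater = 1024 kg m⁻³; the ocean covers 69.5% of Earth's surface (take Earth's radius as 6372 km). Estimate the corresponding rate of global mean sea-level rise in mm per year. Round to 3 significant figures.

ρ_w = 1024 kg m⁻³. Annual water volume added = 382 Gt / ρ_w = 3.820×10^14 kg / 1024 kg m⁻³ = 3.730×10^11 m³.
Δh per year = 3.730×10^11 / 3.55×10^14 = 1.05×10^-3 m = 1.05 mm.

≈ 1.05 mm/yr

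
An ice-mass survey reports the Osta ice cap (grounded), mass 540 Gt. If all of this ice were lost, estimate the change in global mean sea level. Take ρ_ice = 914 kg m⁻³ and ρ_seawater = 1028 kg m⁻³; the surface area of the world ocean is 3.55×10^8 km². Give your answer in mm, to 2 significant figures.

≈ 1.5 mm

Osta: 540 Gt = 5.400×10^14 kg; dividing by ρ_w = 1028 kg m⁻³ gives 5.253×10^11 m³ of water.
Spread over 3.55×10^14 m² of ocean, Δh = 5.253×10^11 / 3.55×10^14 = 1.48×10^-3 m = 1.5 mm.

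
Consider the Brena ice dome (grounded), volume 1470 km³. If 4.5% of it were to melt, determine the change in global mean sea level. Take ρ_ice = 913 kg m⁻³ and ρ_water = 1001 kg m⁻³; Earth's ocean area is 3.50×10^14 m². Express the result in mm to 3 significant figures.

≈ 0.172 mm

Brena: 0.045 × 1470 km³ × (913/1001) = 60.33 km³ of water.
Spread over 3.50×10^14 m² of ocean, Δh = 6.033×10^10 / 3.50×10^14 = 1.72×10^-4 m = 0.172 mm.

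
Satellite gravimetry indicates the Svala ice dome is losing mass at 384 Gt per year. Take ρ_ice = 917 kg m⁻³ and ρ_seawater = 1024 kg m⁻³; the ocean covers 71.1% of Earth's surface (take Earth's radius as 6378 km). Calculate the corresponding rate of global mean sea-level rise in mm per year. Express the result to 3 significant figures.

ρ_w = 1024 kg m⁻³. Annual water volume added = 384 Gt / ρ_w = 3.840×10^14 kg / 1024 kg m⁻³ = 3.750×10^11 m³.
Δh per year = 3.750×10^11 / 3.63×10^14 = 1.03×10^-3 m = 1.03 mm.

≈ 1.03 mm/yr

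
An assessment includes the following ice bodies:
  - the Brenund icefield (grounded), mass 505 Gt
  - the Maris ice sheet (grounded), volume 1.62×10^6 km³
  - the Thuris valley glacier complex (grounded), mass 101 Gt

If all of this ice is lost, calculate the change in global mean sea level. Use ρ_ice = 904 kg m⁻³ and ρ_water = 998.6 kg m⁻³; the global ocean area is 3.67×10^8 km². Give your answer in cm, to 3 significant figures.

Brenund: 505 Gt = 5.050×10^14 kg; dividing by ρ_w = 998.6 kg m⁻³ gives 5.057×10^11 m³ of water.
Maris: 1.62×10^6 km³ × (904/998.6) = 1.467×10^6 km³ of water.
Thuris: 101 Gt = 1.010×10^14 kg; dividing by ρ_w = 998.6 kg m⁻³ gives 1.011×10^11 m³ of water.
Total added water ≈ 1.467×10^15 m³ over 3.67×10^14 m² → Δh = 4.00 m = 400 cm.

≈ 400 cm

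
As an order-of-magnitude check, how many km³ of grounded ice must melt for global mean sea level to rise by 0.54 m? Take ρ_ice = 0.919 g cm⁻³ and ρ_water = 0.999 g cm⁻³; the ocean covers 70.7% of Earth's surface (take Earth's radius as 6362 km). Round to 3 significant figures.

Required water volume = Δh × A = 0.54 m × 3.60×10^14 m² = 1.942×10^14 m³ = 1.942×10^5 km³.
Ice volume = water volume × ρ_w/ρ_ice = 1.942×10^5 × 999/919 = 2.11×10^5 km³.

≈ 2.11×10^5 km³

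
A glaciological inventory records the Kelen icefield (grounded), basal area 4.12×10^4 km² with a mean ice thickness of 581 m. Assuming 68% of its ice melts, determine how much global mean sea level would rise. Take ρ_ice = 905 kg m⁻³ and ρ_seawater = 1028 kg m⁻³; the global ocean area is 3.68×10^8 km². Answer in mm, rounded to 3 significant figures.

≈ 38.9 mm

Kelen: ice volume = 4.12×10^4 km² × 581 m = 2.394×10^4 km³; 0.68 × 2.394×10^4 × (905/1028) = 1.433×10^4 km³ of water.
Spread over 3.68×10^14 m² of ocean, Δh = 1.433×10^13 / 3.68×10^14 = 0.0389 m = 38.9 mm.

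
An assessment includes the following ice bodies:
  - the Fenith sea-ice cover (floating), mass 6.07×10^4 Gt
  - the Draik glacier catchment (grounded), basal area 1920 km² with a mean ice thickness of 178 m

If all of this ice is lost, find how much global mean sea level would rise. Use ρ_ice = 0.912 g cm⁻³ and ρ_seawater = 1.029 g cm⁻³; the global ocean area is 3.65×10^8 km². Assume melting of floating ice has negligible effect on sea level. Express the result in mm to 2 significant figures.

The Fenith sea-ice cover is floating and already displaces its own weight of water, so its melt adds essentially nothing to sea level.
Draik: ice volume = 1920 km² × 178 m = 341.8 km³; 341.8 × (912/1029) = 302.9 km³ of water.
Total added water ≈ 3.029×10^11 m³ over 3.65×10^14 m² → Δh = 8.30×10^-4 m = 0.83 mm.

≈ 0.83 mm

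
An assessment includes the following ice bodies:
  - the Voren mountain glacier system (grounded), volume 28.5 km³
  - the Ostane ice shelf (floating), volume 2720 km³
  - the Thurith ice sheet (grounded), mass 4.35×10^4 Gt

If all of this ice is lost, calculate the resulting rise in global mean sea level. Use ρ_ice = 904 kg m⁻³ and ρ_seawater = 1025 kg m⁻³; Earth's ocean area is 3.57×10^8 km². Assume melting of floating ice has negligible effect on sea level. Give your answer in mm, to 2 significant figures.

≈ 120 mm

Voren: 28.5 km³ × (904/1025) = 25.14 km³ of water.
The Ostane ice shelf is floating and already displaces its own weight of water, so its melt adds essentially nothing to sea level.
Thurith: 4.35×10^4 Gt = 4.350×10^16 kg; dividing by ρ_w = 1025 kg m⁻³ gives 4.244×10^13 m³ of water.
Total added water ≈ 4.246×10^13 m³ over 3.57×10^14 m² → Δh = 0.119 m = 120 mm.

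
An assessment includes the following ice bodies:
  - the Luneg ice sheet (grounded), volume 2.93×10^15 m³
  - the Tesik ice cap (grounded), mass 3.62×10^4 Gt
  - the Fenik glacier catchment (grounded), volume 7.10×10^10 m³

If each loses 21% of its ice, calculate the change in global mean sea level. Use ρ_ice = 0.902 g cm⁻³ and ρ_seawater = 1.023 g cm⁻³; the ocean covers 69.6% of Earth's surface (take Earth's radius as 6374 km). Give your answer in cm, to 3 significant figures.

Luneg: 0.21 × 2.93×10^15 m³ × (902/1023) = 5.425×10^14 m³ of water.
Tesik: 0.21 × 3.62×10^4 Gt = 7.602×10^15 kg; dividing by ρ_w = 1.023 g cm⁻³ = 1023 kg m⁻³ gives 7.431×10^12 m³ of water.
Fenik: 0.21 × 7.10×10^10 m³ × (902/1023) = 1.315×10^10 m³ of water.
Total added water ≈ 5.500×10^14 m³ over 3.55×10^14 m² → Δh = 1.55 m = 155 cm.

≈ 155 cm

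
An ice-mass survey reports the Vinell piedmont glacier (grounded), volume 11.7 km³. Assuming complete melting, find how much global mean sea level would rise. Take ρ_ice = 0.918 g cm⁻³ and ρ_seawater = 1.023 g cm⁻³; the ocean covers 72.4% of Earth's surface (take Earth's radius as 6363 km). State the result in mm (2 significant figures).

≈ 0.029 mm

Vinell: 11.7 km³ × (918/1023) = 10.50 km³ of water.
Spread over 3.68×10^14 m² of ocean, Δh = 1.050×10^10 / 3.68×10^14 = 2.85×10^-5 m = 0.029 mm.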